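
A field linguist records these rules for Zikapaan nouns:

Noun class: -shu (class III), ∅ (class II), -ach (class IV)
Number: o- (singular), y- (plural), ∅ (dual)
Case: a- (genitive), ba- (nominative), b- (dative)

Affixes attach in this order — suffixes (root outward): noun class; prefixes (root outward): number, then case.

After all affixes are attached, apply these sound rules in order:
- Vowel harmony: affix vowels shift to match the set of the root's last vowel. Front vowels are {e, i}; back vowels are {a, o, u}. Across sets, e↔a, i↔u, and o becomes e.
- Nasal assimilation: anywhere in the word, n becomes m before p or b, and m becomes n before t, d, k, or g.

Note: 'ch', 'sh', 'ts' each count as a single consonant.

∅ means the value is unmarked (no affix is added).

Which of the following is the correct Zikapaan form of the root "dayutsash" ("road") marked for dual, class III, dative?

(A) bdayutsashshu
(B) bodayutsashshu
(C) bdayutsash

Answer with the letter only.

A

number = dual: zero marking, form stays dayutsash.
Attach case dative b- → bdayutsash.
Attach noun class class III -shu → bdayutsashshu.
Vowel harmony: no change.
Nasal assimilation: no change.
So the correct form is bdayutsashshu, option (A).
(C) bdayutsash is wrong: it uses class II instead of class III for noun class.
(B) bodayutsashshu is wrong: it uses singular instead of dual for number.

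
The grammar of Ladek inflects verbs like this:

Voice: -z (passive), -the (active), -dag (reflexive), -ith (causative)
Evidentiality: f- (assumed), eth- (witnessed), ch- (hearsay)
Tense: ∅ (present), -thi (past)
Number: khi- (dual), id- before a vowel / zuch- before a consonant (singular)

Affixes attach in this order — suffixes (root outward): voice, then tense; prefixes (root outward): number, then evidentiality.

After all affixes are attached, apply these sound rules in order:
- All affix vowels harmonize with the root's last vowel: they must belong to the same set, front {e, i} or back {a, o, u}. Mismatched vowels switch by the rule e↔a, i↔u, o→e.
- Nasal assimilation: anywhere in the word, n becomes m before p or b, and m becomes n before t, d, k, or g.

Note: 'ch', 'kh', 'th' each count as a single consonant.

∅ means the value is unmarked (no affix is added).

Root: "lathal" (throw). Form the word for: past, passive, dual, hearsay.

Attach number dual khi- → khilathal.
Attach voice passive -z → khilathalz.
Attach tense past -thi → khilathalzthi.
Attach evidentiality hearsay ch- → chkhilathalzthi.
Apply vowel harmony: chkhilathalzthi → chkhulathalzthu.
Nasal assimilation: no change.

chkhulathalzthu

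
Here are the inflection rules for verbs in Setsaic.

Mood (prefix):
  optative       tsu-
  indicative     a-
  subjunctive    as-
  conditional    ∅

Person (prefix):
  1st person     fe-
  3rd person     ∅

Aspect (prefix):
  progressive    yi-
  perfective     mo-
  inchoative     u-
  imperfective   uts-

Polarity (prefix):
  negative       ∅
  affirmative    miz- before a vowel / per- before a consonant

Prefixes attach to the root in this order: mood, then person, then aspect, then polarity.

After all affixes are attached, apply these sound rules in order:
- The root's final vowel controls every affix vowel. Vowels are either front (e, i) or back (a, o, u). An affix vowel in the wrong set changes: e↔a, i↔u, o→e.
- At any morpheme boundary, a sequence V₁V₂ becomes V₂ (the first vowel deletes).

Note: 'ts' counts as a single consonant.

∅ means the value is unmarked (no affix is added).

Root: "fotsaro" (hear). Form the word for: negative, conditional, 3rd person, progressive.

yufotsaro

mood = conditional: zero marking, form stays fotsaro.
person = 3rd person: zero marking, form stays fotsaro.
Attach aspect progressive yi- → yifotsaro.
polarity = negative: zero marking, form stays yifotsaro.
Apply vowel harmony: yifotsaro → yufotsaro.
Vowel deletion: no change.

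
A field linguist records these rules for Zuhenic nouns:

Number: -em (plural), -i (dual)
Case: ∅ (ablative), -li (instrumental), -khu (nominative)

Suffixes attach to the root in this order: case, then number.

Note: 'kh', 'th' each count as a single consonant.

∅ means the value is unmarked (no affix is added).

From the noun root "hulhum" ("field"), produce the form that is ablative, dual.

hulhumi

case = ablative: zero marking, form stays hulhum.
Attach number dual -i → hulhumi.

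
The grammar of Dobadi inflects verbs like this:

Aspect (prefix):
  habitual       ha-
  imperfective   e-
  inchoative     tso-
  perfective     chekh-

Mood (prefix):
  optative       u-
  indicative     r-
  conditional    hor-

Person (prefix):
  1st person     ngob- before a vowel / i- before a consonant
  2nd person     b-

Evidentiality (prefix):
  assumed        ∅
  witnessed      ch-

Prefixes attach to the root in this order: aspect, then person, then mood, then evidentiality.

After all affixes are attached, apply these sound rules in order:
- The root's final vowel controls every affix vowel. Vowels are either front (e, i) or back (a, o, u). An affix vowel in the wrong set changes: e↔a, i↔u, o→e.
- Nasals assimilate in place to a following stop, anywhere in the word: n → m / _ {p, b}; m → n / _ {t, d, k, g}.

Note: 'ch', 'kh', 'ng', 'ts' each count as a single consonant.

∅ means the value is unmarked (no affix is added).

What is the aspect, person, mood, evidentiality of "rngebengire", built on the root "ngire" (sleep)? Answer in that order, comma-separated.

imperfective, 1st person, indicative, assumed

Segment: r-ngob-e-ngire.
aspect: e- → imperfective.
person: ngob/i- → 1st person.
mood: r- → indicative.
evidentiality: ∅ → assumed.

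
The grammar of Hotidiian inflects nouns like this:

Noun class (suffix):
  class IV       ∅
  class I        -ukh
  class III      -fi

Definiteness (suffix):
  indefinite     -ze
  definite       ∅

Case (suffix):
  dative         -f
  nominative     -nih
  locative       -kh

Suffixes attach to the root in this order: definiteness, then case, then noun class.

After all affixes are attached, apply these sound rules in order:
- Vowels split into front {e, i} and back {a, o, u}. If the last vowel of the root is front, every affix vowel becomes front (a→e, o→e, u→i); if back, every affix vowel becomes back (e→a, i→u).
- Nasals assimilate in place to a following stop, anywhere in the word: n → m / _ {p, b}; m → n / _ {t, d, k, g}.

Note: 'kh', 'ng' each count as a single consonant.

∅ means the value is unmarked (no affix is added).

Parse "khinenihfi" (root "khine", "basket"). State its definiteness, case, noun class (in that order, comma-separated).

definite, nominative, class III

Segment: khine-nih-fi.
definiteness: ∅ → definite.
case: -nih → nominative.
noun class: -fi → class III.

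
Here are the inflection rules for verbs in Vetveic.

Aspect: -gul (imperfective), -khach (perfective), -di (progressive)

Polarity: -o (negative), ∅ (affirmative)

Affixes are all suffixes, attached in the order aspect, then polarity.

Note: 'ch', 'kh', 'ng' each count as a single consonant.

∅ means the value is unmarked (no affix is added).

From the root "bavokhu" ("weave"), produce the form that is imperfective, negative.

bavokhugulo

Attach aspect imperfective -gul → bavokhugul.
Attach polarity negative -o → bavokhugulo.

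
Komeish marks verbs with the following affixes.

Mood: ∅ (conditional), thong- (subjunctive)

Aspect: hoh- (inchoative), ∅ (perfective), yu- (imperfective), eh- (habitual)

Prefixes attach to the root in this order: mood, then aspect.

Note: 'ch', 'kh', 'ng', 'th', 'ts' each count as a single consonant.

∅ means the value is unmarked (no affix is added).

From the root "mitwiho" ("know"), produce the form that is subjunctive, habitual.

ehthongmitwiho

Attach mood subjunctive thong- → thongmitwiho.
Attach aspect habitual eh- → ehthongmitwiho.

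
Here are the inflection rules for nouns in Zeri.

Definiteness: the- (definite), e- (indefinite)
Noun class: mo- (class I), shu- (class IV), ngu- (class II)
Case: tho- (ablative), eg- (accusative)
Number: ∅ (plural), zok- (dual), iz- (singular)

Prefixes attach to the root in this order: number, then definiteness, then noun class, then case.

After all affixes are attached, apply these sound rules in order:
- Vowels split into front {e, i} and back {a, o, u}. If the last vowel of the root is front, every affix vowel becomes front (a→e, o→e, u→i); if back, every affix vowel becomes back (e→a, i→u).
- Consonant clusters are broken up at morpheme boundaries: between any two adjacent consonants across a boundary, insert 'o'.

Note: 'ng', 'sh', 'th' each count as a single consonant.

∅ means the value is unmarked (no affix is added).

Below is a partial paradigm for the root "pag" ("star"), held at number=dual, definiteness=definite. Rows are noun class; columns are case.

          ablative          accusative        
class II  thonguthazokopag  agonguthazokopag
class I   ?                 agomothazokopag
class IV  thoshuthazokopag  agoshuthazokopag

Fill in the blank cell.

Attach number dual zok- → zokpag.
Attach definiteness definite the- → thezokpag.
Attach noun class class I mo- → mothezokpag.
Attach case ablative tho- → thomothezokpag.
Apply vowel harmony: thomothezokpag → thomothazokpag.
Apply epenthesis: thomothazokpag → thomothazokopag.

thomothazokopag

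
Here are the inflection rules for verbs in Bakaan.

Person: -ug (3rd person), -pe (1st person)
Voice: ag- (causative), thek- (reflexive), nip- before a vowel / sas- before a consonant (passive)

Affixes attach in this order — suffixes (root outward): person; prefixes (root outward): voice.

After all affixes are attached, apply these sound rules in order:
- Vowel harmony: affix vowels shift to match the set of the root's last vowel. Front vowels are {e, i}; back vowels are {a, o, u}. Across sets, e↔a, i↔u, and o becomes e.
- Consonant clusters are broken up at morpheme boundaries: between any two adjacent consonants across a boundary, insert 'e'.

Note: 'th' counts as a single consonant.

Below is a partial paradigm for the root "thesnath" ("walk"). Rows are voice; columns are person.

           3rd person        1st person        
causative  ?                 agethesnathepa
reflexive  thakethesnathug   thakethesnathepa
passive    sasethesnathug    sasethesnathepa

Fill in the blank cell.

Attach person 3rd person -ug → thesnathug.
Attach voice causative ag- → agthesnathug.
Vowel harmony: no change.
Apply epenthesis: agthesnathug → agethesnathug.

agethesnathug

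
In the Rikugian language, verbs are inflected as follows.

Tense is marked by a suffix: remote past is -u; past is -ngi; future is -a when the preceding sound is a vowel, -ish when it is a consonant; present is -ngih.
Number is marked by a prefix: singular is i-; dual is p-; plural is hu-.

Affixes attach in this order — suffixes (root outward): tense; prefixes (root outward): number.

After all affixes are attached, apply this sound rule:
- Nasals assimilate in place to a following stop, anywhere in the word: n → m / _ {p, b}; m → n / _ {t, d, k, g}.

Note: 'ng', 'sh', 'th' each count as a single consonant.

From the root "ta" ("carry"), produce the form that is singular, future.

itaa

Attach tense future -a (after vowel 'a') → taa.
Attach number singular i- → itaa.
Nasal assimilation: no change.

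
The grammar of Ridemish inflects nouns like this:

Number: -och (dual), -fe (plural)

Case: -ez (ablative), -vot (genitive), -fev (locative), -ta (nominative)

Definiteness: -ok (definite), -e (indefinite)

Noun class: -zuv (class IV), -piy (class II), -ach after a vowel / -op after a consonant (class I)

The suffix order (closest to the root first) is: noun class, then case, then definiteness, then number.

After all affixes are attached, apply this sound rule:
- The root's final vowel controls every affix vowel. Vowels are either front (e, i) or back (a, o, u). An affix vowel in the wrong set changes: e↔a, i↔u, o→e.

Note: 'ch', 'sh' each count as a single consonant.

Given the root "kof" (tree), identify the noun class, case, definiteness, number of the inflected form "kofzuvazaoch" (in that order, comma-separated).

class IV, ablative, indefinite, dual

Segment: kof-zuv-ez-e-och.
noun class: -zuv → class IV.
case: -ez → ablative.
definiteness: -e → indefinite.
number: -och → dual.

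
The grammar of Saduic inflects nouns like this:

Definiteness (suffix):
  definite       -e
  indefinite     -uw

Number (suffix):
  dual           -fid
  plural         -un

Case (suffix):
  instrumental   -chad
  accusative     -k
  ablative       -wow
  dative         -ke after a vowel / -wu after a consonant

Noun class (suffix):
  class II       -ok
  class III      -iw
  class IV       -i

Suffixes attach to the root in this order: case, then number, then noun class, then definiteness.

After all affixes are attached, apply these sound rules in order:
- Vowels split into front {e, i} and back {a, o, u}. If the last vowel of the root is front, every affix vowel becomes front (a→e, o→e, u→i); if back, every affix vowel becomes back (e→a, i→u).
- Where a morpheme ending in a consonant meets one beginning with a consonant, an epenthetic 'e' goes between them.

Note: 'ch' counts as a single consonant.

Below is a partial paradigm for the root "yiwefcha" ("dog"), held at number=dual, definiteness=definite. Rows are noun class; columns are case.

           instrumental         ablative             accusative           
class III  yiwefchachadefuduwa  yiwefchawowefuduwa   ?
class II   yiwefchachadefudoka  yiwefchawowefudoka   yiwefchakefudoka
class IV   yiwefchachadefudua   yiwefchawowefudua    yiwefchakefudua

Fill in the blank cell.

Attach case accusative -k → yiwefchak.
Attach number dual -fid → yiwefchakfid.
Attach noun class class III -iw → yiwefchakfidiw.
Attach definiteness definite -e → yiwefchakfidiwe.
Apply vowel harmony: yiwefchakfidiwe → yiwefchakfuduwa.
Apply epenthesis: yiwefchakfuduwa → yiwefchakefuduwa.

yiwefchakefuduwa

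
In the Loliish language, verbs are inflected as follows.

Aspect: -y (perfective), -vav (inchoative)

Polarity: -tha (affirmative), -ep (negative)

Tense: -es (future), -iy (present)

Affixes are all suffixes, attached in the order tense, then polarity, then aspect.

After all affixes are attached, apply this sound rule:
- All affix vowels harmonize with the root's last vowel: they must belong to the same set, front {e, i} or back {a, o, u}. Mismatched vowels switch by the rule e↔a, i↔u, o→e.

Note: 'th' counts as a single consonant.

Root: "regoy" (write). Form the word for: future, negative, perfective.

regoyasapy

Attach tense future -es → regoyes.
Attach polarity negative -ep → regoyesep.
Attach aspect perfective -y → regoyesepy.
Apply vowel harmony: regoyesepy → regoyasapy.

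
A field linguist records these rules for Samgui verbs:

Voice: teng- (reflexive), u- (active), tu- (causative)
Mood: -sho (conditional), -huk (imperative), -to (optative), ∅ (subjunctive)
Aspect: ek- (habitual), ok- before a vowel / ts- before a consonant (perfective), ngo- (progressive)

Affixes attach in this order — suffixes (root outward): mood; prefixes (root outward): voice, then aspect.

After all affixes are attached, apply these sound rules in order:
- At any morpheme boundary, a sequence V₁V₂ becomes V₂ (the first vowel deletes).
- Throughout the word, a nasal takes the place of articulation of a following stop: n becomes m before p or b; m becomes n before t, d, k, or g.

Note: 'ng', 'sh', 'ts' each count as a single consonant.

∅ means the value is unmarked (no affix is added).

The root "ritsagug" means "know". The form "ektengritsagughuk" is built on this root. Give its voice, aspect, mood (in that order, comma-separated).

reflexive, habitual, imperative

Segment: ek-teng-ritsagug-huk.
voice: teng- → reflexive.
aspect: ek- → habitual.
mood: -huk → imperative.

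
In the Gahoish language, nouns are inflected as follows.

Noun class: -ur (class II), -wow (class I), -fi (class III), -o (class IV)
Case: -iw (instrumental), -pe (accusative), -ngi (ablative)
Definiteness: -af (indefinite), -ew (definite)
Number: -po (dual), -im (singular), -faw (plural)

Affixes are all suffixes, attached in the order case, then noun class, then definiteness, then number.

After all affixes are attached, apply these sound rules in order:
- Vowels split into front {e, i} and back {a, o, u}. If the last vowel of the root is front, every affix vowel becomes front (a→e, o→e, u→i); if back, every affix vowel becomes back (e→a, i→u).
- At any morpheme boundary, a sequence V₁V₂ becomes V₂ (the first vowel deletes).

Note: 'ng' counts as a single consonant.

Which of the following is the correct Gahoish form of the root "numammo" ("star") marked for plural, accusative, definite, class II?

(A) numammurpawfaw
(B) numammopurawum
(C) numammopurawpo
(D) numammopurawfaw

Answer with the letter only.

Attach case accusative -pe → numammope.
Attach noun class class II -ur → numammopeur.
Attach definiteness definite -ew → numammopeurew.
Attach number plural -faw → numammopeurewfaw.
Apply vowel harmony: numammopeurewfaw → numammopaurawfaw.
Apply vowel deletion: numammopaurawfaw → numammopurawfaw.
So the correct form is numammopurawfaw, option (D).
(B) numammopurawum is wrong: it uses singular instead of plural for number.
(A) numammurpawfaw is wrong: it has the affixes in the wrong order.
(C) numammopurawpo is wrong: it uses dual instead of plural for number.

D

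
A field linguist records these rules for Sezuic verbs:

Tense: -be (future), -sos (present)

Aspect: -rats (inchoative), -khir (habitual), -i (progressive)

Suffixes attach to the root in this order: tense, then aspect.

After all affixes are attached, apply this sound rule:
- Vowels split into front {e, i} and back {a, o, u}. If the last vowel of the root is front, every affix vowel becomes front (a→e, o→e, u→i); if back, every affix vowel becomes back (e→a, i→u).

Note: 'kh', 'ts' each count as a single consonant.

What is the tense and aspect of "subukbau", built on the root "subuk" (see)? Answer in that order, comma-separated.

Segment: subuk-be-i.
tense: -be → future.
aspect: -i → progressive.

future, progressive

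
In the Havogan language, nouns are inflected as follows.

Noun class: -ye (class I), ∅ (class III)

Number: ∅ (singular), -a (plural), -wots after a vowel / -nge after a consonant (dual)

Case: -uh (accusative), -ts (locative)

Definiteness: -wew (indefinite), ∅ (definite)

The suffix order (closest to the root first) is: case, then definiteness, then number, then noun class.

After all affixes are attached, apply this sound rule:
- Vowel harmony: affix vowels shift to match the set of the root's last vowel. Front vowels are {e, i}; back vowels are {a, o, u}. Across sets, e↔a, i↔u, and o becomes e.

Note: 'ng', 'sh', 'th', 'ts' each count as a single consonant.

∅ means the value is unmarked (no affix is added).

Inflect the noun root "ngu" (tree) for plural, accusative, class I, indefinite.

nguuhwawaya

Attach case accusative -uh → nguuh.
Attach definiteness indefinite -wew → nguuhwew.
Attach number plural -a → nguuhwewa.
Attach noun class class I -ye → nguuhwewaye.
Apply vowel harmony: nguuhwewaye → nguuhwawaya.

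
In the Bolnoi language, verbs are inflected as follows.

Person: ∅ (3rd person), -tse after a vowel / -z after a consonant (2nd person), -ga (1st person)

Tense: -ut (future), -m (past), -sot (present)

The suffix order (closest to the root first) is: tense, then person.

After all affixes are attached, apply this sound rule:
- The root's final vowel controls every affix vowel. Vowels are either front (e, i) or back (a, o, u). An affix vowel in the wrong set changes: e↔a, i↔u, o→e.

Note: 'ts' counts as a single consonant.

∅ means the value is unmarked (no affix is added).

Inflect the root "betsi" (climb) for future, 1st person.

betsiitge

Attach tense future -ut → betsiut.
Attach person 1st person -ga → betsiutga.
Apply vowel harmony: betsiutga → betsiitge.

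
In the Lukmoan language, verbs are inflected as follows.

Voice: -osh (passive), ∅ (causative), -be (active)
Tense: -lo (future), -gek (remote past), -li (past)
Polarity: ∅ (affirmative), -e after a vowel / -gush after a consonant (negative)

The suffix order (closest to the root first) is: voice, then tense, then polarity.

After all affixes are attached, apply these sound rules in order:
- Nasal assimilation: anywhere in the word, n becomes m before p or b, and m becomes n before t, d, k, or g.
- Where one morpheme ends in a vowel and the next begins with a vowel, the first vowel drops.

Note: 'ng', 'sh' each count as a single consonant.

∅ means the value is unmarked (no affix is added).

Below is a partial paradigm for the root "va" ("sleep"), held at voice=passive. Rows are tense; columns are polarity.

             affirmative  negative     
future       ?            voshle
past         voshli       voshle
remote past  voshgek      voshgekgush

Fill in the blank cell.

voshlo

Attach voice passive -osh → vaosh.
Attach tense future -lo → vaoshlo.
polarity = affirmative: zero marking, form stays vaoshlo.
Nasal assimilation: no change.
Apply vowel deletion: vaoshlo → voshlo.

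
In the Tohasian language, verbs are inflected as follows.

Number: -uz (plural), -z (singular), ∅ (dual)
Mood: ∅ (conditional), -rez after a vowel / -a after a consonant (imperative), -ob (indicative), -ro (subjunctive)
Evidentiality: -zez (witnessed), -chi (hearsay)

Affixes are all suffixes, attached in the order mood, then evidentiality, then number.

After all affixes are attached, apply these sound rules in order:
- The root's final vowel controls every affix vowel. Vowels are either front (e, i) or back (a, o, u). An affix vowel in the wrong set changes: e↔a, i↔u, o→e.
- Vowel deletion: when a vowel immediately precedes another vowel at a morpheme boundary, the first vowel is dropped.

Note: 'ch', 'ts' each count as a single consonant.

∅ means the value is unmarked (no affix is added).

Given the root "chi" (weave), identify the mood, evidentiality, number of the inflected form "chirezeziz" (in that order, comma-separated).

subjunctive, witnessed, plural

Segment: chi-ro-zez-uz.
mood: -ro → subjunctive.
evidentiality: -zez → witnessed.
number: -uz → plural.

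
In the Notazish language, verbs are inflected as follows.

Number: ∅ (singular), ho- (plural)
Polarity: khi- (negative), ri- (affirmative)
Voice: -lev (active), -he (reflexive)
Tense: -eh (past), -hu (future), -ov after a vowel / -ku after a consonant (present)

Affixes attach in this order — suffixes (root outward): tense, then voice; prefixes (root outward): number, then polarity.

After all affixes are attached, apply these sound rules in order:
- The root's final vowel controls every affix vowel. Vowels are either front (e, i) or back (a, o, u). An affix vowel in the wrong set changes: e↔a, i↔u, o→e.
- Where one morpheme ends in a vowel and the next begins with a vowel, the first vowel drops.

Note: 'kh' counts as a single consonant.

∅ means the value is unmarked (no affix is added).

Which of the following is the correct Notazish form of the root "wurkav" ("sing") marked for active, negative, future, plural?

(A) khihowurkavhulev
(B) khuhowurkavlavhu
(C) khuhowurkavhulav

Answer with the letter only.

C

Attach number plural ho- → howurkav.
Attach tense future -hu → howurkavhu.
Attach voice active -lev → howurkavhulev.
Attach polarity negative khi- → khihowurkavhulev.
Apply vowel harmony: khihowurkavhulev → khuhowurkavhulav.
Vowel deletion: no change.
So the correct form is khuhowurkavhulav, option (C).
(B) khuhowurkavlavhu is wrong: it has the affixes in the wrong order.
(A) khihowurkavhulev is wrong: it fails to apply the sound rule(s).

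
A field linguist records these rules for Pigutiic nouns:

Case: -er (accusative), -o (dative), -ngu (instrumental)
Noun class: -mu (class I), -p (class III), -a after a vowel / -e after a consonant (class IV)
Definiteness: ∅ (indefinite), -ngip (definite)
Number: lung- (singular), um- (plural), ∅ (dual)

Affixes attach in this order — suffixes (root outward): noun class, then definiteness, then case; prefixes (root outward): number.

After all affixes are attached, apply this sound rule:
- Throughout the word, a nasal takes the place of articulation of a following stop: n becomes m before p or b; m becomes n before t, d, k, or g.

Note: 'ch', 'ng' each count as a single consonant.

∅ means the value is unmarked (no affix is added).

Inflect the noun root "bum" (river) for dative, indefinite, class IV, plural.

Attach noun class class IV -e (after consonant 'm') → bume.
Attach number plural um- → umbume.
definiteness = indefinite: zero marking, form stays umbume.
Attach case dative -o → umbumeo.
Nasal assimilation: no change.

umbumeo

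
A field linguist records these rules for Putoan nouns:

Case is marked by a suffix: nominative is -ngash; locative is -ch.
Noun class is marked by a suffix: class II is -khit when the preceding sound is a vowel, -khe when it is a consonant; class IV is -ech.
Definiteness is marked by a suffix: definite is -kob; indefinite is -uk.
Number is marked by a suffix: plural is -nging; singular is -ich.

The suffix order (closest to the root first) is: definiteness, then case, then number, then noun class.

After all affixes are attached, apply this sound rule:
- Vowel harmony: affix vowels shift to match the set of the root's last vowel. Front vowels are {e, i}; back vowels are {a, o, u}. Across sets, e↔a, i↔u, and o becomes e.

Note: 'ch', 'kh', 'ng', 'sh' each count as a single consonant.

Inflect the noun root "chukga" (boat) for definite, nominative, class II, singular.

Attach definiteness definite -kob → chukgakob.
Attach case nominative -ngash → chukgakobngash.
Attach number singular -ich → chukgakobngashich.
Attach noun class class II -khe (after consonant 'ch') → chukgakobngashichkhe.
Apply vowel harmony: chukgakobngashichkhe → chukgakobngashuchkha.

chukgakobngashuchkha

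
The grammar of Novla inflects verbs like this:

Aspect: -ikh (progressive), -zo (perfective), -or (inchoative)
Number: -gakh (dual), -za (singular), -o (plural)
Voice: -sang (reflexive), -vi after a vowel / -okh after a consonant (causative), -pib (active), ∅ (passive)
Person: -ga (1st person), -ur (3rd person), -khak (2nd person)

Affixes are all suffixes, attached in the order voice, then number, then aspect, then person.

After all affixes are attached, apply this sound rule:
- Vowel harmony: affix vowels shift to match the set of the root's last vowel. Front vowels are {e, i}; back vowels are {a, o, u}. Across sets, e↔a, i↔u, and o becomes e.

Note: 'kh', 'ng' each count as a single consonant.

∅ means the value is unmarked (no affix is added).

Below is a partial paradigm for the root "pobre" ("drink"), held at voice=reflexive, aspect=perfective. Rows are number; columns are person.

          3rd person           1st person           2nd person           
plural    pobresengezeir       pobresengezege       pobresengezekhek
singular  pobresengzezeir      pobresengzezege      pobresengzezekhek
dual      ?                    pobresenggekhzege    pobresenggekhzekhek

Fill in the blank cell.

pobresenggekhzeir

Attach voice reflexive -sang → pobresang.
Attach number dual -gakh → pobresanggakh.
Attach aspect perfective -zo → pobresanggakhzo.
Attach person 3rd person -ur → pobresanggakhzour.
Apply vowel harmony: pobresanggakhzour → pobresenggekhzeir.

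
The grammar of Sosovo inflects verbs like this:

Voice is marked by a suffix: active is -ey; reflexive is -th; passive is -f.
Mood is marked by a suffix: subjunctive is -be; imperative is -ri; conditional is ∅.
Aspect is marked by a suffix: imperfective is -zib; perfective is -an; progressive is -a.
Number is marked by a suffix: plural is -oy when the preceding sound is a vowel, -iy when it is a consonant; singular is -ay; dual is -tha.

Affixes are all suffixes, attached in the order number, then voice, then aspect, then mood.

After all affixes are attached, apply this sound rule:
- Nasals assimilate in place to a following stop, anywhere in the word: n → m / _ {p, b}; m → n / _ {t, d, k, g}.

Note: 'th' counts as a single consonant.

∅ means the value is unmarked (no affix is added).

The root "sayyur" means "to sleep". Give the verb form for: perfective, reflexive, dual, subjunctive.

sayyurthathambe

Attach number dual -tha → sayyurtha.
Attach voice reflexive -th → sayyurthath.
Attach aspect perfective -an → sayyurthathan.
Attach mood subjunctive -be → sayyurthathanbe.
Apply nasal assimilation: sayyurthathanbe → sayyurthathambe.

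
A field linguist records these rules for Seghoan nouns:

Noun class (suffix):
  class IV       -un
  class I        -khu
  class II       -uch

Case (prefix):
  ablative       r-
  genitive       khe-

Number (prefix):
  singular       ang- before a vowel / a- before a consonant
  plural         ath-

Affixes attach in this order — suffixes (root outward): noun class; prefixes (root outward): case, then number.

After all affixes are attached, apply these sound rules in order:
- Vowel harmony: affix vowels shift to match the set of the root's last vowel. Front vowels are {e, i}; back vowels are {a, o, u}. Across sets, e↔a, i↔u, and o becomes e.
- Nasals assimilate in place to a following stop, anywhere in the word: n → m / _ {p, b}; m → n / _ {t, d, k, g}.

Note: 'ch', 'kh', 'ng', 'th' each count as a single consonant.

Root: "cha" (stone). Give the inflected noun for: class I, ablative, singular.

archakhu

Attach case ablative r- → rcha.
Attach number singular a- (before consonant 'r') → archa.
Attach noun class class I -khu → archakhu.
Vowel harmony: no change.
Nasal assimilation: no change.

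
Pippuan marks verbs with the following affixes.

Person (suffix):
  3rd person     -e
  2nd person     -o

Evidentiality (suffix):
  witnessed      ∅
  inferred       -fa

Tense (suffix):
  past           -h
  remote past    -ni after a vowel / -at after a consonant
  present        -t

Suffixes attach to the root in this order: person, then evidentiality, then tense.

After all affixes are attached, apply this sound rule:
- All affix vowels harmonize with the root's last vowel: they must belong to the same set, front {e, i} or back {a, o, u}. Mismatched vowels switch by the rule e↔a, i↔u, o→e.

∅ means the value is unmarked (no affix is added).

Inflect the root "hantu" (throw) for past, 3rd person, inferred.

hantuafah

Attach person 3rd person -e → hantue.
Attach evidentiality inferred -fa → hantuefa.
Attach tense past -h → hantuefah.
Apply vowel harmony: hantuefah → hantuafah.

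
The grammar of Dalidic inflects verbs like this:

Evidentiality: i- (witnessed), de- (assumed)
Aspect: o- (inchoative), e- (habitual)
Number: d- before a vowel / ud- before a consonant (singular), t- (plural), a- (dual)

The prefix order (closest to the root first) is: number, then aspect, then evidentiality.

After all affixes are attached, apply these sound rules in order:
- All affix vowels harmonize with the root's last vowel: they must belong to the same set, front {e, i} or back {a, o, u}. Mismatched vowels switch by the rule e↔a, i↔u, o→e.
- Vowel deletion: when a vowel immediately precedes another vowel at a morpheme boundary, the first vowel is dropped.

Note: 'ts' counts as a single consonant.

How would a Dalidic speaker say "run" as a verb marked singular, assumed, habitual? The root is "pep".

didpep

Attach number singular ud- (before consonant 'p') → udpep.
Attach aspect habitual e- → eudpep.
Attach evidentiality assumed de- → deeudpep.
Apply vowel harmony: deeudpep → deeidpep.
Apply vowel deletion: deeidpep → didpep.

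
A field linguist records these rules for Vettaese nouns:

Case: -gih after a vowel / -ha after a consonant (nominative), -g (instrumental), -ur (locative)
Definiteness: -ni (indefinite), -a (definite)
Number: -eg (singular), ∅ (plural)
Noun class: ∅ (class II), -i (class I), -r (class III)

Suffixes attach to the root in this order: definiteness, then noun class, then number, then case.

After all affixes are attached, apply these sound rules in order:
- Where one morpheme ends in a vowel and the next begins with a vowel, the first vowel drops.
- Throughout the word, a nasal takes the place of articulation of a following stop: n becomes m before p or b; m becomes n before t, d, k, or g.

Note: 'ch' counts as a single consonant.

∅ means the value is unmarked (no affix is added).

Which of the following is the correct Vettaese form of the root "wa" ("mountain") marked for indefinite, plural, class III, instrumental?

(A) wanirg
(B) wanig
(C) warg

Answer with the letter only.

Attach definiteness indefinite -ni → wani.
Attach noun class class III -r → wanir.
number = plural: zero marking, form stays wanir.
Attach case instrumental -g → wanirg.
Vowel deletion: no change.
Nasal assimilation: no change.
So the correct form is wanirg, option (A).
(C) warg is wrong: it uses definite instead of indefinite for definiteness.
(B) wanig is wrong: it uses class II instead of class III for noun class.

A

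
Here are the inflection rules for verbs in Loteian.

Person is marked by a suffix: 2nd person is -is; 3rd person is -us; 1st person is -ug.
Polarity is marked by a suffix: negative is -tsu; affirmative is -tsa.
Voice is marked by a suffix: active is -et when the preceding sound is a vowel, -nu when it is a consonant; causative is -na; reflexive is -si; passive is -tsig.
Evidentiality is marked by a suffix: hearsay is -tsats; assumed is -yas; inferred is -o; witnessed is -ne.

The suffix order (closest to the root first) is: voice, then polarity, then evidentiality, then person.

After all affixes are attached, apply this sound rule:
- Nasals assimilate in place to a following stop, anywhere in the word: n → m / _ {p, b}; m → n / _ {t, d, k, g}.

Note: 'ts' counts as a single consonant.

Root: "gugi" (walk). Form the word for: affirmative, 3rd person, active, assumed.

Attach voice active -et (after vowel 'i') → gugiet.
Attach polarity affirmative -tsa → gugiettsa.
Attach evidentiality assumed -yas → gugiettsayas.
Attach person 3rd person -us → gugiettsayasus.
Nasal assimilation: no change.

gugiettsayasus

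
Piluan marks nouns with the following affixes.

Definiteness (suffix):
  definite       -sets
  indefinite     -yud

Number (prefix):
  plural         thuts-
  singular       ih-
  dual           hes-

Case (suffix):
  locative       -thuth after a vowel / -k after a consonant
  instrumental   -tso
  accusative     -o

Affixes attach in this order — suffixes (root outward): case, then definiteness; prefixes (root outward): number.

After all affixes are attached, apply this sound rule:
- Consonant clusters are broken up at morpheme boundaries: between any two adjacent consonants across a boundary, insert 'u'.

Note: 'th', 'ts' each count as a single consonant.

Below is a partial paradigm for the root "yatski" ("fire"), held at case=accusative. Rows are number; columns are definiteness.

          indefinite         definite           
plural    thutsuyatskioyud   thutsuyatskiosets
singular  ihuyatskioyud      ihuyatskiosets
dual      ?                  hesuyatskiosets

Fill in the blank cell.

hesuyatskioyud

Attach number dual hes- → hesyatski.
Attach case accusative -o → hesyatskio.
Attach definiteness indefinite -yud → hesyatskioyud.
Apply epenthesis: hesyatskioyud → hesuyatskioyud.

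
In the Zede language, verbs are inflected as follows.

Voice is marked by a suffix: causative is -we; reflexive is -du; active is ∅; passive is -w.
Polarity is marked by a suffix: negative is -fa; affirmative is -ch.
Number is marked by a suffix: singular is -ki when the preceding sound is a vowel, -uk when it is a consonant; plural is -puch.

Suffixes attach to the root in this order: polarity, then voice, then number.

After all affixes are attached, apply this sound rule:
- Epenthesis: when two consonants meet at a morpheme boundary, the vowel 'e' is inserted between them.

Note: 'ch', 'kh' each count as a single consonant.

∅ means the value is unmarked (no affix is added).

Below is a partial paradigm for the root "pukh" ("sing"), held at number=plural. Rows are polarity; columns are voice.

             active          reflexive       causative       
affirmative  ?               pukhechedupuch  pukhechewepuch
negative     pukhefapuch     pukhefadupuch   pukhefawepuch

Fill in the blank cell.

pukhechepuch

Attach polarity affirmative -ch → pukhch.
voice = active: zero marking, form stays pukhch.
Attach number plural -puch → pukhchpuch.
Apply epenthesis: pukhchpuch → pukhechepuch.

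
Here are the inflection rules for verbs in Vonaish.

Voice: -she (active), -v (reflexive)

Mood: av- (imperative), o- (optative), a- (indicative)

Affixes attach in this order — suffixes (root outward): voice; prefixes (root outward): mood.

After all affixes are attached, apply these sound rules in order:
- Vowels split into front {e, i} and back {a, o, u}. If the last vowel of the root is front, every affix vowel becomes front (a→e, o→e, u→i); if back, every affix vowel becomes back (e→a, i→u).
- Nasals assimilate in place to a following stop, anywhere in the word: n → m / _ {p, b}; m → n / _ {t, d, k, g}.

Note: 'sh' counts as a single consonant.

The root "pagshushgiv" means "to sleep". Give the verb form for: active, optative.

Attach voice active -she → pagshushgivshe.
Attach mood optative o- → opagshushgivshe.
Apply vowel harmony: opagshushgivshe → epagshushgivshe.
Nasal assimilation: no change.

epagshushgivshe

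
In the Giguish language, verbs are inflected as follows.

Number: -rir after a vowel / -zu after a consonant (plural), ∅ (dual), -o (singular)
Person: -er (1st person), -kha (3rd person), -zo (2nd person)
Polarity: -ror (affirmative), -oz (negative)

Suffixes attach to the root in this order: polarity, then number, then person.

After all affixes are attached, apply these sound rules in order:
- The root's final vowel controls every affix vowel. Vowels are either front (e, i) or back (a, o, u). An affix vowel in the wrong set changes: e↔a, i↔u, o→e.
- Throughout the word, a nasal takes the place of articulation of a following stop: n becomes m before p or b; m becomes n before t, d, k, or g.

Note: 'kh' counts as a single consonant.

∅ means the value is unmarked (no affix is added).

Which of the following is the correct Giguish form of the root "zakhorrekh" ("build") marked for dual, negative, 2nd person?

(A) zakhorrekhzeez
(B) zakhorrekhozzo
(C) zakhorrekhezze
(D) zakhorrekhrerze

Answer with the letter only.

Attach polarity negative -oz → zakhorrekhoz.
number = dual: zero marking, form stays zakhorrekhoz.
Attach person 2nd person -zo → zakhorrekhozzo.
Apply vowel harmony: zakhorrekhozzo → zakhorrekhezze.
Nasal assimilation: no change.
So the correct form is zakhorrekhezze, option (C).
(D) zakhorrekhrerze is wrong: it uses affirmative instead of negative for polarity.
(A) zakhorrekhzeez is wrong: it has the affixes in the wrong order.
(B) zakhorrekhozzo is wrong: it fails to apply the sound rule(s).

C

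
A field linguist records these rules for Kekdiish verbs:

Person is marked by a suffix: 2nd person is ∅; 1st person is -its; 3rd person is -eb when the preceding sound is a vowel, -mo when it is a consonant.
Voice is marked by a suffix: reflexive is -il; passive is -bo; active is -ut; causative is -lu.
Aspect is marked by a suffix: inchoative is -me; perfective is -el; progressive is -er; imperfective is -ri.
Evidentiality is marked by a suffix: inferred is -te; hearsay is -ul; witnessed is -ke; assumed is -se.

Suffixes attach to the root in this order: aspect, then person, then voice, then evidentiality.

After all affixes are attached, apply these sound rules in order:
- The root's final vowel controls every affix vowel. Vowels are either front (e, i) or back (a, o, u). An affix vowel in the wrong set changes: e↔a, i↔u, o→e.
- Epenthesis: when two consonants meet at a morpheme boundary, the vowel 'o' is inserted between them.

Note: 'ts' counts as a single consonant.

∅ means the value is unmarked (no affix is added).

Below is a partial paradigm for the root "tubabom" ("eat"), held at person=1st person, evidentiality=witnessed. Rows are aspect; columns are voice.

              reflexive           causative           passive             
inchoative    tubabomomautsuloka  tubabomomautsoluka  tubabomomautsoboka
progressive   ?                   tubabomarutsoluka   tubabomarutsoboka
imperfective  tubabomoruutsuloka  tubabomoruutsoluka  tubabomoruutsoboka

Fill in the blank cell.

Attach aspect progressive -er → tubabomer.
Attach person 1st person -its → tubabomerits.
Attach voice reflexive -il → tubabomeritsil.
Attach evidentiality witnessed -ke → tubabomeritsilke.
Apply vowel harmony: tubabomeritsilke → tubabomarutsulka.
Apply epenthesis: tubabomarutsulka → tubabomarutsuloka.

tubabomarutsuloka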